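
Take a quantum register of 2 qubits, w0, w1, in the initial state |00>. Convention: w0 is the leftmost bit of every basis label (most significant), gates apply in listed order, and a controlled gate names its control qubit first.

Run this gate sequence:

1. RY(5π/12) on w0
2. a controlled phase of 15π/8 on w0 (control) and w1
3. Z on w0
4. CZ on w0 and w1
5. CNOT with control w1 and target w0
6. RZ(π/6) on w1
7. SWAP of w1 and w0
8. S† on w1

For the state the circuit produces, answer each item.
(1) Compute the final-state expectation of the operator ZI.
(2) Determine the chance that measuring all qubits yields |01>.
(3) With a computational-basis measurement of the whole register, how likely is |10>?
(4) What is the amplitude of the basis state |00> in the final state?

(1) In the final state, ZI has expectation 1.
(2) A full measurement returns |01> with probability -sqrt(6)/8 + sqrt(2)/8 + 1/2.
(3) Outcome |10> occurs with probability 0.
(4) The amplitude on |00> is (-sqrt(sqrt(2) + 2)/4 - sqrt(6 - 3*sqrt(2))/4)*exp(11*I*pi/12).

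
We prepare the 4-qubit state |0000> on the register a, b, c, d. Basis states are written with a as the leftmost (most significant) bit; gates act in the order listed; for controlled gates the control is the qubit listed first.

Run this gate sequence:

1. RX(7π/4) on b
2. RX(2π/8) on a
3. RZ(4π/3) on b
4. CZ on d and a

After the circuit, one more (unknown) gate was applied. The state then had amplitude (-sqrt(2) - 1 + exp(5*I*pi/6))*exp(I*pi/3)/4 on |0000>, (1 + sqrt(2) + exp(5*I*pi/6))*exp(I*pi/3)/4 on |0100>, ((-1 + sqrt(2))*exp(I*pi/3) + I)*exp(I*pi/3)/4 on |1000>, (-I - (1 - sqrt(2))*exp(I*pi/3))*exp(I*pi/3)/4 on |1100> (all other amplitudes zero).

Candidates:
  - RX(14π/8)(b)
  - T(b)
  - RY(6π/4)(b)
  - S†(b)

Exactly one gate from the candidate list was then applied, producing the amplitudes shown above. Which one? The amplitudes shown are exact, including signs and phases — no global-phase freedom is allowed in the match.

The applied gate was RY(6π/4)(b).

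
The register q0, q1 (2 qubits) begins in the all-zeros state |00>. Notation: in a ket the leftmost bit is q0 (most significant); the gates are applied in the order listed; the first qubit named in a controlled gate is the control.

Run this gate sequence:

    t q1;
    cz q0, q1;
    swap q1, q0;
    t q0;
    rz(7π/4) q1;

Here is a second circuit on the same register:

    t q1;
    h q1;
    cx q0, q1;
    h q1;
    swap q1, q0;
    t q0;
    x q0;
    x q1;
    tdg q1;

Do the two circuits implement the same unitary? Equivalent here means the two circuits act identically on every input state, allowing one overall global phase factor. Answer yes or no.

No — the two circuits implement different unitaries, even allowing a global phase.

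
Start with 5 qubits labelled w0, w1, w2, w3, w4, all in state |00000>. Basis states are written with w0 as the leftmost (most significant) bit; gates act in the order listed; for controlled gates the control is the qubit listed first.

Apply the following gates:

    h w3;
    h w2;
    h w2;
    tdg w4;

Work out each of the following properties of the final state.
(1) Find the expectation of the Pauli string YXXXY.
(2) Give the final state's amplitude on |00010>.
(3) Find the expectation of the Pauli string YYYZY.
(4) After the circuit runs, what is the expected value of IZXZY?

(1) In the final state, YXXXY has expectation 0. Key observation: steps 2-3 multiply out to the identity, so the circuit reduces to the remaining gates.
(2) The amplitude on |00010> is sqrt(2)/2.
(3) In the final state, YYYZY has expectation 0.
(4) The observable IZXZY averages to 0.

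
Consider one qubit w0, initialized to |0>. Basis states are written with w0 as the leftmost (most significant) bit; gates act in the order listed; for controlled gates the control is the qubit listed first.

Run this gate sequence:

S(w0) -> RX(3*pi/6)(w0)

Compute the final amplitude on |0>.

The amplitude on |0> is sqrt(2)/2.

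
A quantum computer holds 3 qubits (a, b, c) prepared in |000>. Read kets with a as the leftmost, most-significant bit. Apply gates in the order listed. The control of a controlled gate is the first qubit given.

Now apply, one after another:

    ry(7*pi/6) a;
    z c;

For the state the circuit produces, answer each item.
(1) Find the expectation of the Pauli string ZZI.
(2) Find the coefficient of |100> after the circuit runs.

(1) The expectation value of ZZI is -sqrt(3)/2.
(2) |100> carries amplitude sqrt(2)/4 + sqrt(6)/4 in the final state.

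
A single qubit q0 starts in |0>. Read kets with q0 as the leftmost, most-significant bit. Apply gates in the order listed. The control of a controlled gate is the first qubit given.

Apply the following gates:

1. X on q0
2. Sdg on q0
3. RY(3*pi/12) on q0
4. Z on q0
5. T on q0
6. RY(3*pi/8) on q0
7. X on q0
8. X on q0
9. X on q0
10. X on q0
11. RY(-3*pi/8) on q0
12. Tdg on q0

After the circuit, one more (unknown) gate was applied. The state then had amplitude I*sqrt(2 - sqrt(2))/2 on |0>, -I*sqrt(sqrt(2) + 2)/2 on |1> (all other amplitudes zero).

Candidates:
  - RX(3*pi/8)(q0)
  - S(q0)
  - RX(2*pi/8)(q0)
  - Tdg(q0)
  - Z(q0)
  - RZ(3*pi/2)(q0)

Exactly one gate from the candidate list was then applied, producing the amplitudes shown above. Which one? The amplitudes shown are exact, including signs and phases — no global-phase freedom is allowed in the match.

It was Z(q0) that produced the state shown. Key observation: steps 5-12 multiply out to the identity, so the circuit reduces to the remaining gates.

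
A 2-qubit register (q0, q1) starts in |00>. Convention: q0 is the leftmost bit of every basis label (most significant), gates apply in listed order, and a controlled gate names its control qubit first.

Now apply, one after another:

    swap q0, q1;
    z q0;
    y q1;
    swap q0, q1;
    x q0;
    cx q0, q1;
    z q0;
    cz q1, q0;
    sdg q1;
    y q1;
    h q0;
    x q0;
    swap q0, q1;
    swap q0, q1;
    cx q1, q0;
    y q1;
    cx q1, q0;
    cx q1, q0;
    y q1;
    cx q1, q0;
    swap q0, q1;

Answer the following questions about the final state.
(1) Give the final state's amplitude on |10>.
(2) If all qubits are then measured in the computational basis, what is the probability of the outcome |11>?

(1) The amplitude on |10> is -sqrt(2)/2. Key observation: the block from step 14 through step 21 cancels to the identity and can be dropped.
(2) The probability of measuring |11> is 1/2.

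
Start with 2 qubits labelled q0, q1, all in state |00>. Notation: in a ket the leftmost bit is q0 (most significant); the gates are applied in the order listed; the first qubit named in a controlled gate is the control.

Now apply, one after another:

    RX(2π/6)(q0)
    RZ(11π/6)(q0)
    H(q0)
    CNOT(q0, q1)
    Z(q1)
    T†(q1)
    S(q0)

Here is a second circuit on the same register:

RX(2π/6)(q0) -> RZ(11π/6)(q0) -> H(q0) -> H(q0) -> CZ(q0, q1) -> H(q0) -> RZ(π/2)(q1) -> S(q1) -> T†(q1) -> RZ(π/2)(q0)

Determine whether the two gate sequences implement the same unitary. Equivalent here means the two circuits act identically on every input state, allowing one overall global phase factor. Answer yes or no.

No — the two circuits implement different unitaries, even allowing a global phase.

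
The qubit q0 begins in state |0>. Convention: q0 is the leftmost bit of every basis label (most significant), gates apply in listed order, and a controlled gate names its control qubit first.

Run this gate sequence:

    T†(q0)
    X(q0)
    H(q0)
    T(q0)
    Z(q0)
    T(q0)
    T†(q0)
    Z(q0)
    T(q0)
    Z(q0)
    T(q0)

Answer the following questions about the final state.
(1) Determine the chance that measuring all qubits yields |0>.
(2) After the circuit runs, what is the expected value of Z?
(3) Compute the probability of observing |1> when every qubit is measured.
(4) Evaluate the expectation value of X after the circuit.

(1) Outcome |0> occurs with probability 1/2.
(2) The expectation value of Z is 0.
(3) Outcome |1> occurs with probability 1/2.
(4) The observable X averages to -sqrt(2)/2.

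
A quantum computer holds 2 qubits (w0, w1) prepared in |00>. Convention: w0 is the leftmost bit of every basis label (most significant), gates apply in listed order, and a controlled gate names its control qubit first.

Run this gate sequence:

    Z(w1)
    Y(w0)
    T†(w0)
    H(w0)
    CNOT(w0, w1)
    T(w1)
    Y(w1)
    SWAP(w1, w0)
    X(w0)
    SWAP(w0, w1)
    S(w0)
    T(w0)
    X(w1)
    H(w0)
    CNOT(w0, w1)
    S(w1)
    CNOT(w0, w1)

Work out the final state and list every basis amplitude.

The resulting statevector has amplitude -exp(3*I*pi/4)/2 on |00>, -exp(I*pi/4)/2 on |01>, -exp(I*pi/4)/2 on |10>, exp(3*I*pi/4)/2 on |11>.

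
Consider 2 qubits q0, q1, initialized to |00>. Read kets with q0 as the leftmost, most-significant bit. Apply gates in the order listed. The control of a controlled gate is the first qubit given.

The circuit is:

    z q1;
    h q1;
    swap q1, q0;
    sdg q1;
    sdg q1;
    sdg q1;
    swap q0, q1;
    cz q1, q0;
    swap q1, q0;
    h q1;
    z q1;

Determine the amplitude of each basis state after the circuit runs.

The final amplitudes are 1/2 on |00>, -1/2 on |01>, 1/2 on |10>, -1/2 on |11>.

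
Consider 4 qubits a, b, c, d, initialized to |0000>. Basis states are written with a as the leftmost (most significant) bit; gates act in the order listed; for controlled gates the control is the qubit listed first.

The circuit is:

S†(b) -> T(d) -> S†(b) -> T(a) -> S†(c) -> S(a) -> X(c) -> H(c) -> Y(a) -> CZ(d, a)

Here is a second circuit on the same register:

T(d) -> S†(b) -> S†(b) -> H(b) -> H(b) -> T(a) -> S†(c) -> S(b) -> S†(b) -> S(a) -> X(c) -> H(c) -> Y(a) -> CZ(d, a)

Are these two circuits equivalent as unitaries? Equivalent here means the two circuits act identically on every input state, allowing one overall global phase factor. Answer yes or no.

Yes: on every input state the two circuits agree up to one overall phase factor.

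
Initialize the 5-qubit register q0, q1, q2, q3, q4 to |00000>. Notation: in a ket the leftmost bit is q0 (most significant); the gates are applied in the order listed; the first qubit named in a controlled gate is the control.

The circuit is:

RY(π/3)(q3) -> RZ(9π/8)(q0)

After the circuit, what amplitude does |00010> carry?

The amplitude on |00010> is -exp(7*I*pi/16)/2.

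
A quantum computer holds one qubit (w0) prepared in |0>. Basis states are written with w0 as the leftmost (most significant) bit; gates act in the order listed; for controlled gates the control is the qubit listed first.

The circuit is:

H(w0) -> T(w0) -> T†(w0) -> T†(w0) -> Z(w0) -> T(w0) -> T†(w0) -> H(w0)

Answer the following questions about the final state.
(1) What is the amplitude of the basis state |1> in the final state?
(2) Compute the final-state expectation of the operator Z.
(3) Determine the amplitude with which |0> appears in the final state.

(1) The amplitude on |1> is 1/2 - exp(3*I*pi/4)/2.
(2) The expectation value of Z is -sqrt(2)/2.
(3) |0> carries amplitude 1/2 + exp(3*I*pi/4)/2 in the final state.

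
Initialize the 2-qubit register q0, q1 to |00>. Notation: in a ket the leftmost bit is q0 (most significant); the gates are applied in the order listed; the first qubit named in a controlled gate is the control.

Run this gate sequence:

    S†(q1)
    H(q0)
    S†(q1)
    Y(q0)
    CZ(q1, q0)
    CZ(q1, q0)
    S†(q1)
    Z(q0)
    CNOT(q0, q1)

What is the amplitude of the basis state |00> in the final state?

The amplitude on |00> is -sqrt(2)*I/2.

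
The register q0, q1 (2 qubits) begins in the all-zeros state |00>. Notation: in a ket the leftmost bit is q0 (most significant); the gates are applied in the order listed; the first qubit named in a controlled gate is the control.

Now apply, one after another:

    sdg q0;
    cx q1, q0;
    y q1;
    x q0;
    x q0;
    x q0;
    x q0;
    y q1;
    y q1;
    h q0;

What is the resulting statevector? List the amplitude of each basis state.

The final amplitudes are 0 on |00>, sqrt(2)*I/2 on |01>, 0 on |10>, sqrt(2)*I/2 on |11>. Key observation: steps 3-8 multiply out to the identity, so the circuit reduces to the remaining gates.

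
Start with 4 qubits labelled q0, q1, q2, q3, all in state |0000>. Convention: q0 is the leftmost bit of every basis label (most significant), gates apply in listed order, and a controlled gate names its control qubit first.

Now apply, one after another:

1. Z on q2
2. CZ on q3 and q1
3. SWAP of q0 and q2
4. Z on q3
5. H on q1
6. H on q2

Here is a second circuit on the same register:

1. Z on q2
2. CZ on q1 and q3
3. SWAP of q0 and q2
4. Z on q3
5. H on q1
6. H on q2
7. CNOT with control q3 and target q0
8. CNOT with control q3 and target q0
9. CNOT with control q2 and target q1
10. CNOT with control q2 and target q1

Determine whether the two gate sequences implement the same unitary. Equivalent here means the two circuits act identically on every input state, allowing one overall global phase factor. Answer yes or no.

Yes — the two circuits implement the same unitary up to a global phase.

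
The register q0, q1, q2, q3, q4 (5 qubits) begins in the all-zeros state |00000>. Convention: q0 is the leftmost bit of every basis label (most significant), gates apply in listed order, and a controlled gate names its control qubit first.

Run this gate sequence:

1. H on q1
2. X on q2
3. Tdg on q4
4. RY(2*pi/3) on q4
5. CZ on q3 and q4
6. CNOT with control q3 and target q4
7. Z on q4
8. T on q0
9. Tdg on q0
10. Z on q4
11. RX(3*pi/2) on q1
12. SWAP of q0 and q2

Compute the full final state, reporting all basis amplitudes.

After the circuit, the state carries amplitude -1/4 - I/4 on |10000>, sqrt(3)*(-1 - I)/4 on |10001>, -1/4 - I/4 on |11000>, sqrt(3)*(-1 - I)/4 on |11001>, and 0 on every other basis state. Key observation: gates 7-10 undo each other exactly, leaving only the rest of the circuit to track.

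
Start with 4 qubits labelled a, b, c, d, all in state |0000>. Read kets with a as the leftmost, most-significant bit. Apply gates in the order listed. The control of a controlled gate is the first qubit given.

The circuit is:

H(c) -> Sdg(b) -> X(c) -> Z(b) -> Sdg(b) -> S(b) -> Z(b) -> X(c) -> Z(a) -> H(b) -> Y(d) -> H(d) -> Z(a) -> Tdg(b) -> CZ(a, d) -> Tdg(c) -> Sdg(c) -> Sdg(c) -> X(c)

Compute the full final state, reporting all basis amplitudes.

The final amplitudes are -sqrt(2)*exp(I*pi/4)/4 on |0000>, sqrt(2)*exp(I*pi/4)/4 on |0001>, sqrt(2)*I/4 on |0010>, -sqrt(2)*I/4 on |0011>, -sqrt(2)/4 on |0100>, sqrt(2)/4 on |0101>, sqrt(2)*exp(I*pi/4)/4 on |0110>, -sqrt(2)*exp(I*pi/4)/4 on |0111>, 0 on |1000>, 0 on |1001>, 0 on |1010>, 0 on |1011>, 0 on |1100>, 0 on |1101>, 0 on |1110>, 0 on |1111>. Key observation: the block from step 3 through step 8 cancels to the identity and can be dropped.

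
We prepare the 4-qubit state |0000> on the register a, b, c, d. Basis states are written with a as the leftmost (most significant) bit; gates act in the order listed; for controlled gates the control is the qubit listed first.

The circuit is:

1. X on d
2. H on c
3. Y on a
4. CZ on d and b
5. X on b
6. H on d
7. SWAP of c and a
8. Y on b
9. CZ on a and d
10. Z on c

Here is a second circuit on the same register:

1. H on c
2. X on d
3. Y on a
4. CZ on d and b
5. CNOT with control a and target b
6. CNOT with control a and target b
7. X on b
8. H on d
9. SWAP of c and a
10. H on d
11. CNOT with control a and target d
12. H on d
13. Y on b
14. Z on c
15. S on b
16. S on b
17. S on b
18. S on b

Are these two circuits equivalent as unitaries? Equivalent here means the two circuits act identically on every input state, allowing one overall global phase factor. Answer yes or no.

Yes, they are equivalent — the unitaries differ by at most a global phase.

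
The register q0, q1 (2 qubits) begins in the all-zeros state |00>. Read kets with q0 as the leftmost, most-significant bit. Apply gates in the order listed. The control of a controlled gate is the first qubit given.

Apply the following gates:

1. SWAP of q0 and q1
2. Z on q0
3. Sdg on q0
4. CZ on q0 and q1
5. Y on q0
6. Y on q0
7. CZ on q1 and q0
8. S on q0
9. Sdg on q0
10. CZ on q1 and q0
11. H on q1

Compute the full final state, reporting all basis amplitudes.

The resulting statevector has amplitude sqrt(2)/2 on |00>, sqrt(2)/2 on |01>, 0 on |10>, 0 on |11>.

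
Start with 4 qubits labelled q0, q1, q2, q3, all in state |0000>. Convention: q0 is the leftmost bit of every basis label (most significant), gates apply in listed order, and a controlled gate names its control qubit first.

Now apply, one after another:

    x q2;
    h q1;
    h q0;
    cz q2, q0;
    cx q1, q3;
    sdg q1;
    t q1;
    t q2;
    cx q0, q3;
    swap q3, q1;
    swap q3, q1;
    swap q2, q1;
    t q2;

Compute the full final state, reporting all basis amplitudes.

After the circuit, the state carries amplitude exp(I*pi/4)/2 on |0100>, exp(I*pi/4)/2 on |0111>, -exp(I*pi/4)/2 on |1101>, -exp(I*pi/4)/2 on |1110>, and 0 on every other basis state. Key observation: gates 10-11 undo each other exactly, leaving only the rest of the circuit to track.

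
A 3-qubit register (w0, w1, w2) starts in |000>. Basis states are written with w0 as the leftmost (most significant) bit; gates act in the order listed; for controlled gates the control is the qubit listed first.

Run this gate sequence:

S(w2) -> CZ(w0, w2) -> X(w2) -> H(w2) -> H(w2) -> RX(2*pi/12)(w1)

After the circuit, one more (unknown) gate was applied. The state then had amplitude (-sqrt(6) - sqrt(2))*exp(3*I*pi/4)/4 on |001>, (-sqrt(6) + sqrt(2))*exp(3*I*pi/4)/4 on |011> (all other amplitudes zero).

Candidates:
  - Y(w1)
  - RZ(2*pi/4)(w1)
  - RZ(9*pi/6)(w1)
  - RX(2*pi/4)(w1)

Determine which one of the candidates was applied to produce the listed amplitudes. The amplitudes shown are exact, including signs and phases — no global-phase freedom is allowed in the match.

The applied gate was RZ(2*pi/4)(w1). Key observation: the block from step 4 through step 5 cancels to the identity and can be dropped.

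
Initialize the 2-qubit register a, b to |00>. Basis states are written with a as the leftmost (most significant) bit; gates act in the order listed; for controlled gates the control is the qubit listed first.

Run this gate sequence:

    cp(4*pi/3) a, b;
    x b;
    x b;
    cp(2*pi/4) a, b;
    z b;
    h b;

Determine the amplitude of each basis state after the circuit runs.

After the circuit, the state carries amplitude sqrt(2)/2 on |00>, sqrt(2)/2 on |01>, 0 on |10>, 0 on |11>. Key observation: gates 2-3 undo each other exactly, leaving only the rest of the circuit to track.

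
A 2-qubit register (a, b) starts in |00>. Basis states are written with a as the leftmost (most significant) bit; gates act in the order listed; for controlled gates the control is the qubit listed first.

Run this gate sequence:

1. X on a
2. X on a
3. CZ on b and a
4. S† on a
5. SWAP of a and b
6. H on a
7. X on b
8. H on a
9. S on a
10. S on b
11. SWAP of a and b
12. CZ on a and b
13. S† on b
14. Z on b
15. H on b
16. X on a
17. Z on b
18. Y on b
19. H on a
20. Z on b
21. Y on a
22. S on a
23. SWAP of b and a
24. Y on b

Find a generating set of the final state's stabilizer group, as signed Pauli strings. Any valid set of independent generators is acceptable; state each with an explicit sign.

The stabilizer group can be generated by -XI, -IY, among other valid generating sets. Key observation: steps 1-2 multiply out to the identity, so the circuit reduces to the remaining gates.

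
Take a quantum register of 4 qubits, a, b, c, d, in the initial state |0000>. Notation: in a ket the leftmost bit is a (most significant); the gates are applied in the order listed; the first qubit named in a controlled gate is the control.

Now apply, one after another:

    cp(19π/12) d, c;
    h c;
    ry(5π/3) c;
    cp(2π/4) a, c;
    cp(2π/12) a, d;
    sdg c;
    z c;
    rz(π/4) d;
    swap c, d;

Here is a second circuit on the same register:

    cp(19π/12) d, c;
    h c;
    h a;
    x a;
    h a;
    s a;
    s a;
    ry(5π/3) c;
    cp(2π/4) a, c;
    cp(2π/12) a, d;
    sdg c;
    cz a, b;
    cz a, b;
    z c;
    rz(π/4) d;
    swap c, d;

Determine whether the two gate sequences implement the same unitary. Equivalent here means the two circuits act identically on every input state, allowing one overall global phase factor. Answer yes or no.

Yes — the two circuits implement the same unitary up to a global phase.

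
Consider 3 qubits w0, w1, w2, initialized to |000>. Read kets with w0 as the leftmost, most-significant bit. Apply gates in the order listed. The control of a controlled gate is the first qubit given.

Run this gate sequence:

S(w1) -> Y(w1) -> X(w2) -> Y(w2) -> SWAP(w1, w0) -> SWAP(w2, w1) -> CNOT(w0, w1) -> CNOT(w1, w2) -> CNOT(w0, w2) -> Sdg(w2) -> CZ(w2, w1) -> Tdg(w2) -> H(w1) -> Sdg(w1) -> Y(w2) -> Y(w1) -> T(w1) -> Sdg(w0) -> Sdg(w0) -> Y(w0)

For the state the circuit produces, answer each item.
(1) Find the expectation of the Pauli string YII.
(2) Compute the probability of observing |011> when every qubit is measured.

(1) In the final state, YII has expectation 0.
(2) The probability of measuring |011> is 1/2.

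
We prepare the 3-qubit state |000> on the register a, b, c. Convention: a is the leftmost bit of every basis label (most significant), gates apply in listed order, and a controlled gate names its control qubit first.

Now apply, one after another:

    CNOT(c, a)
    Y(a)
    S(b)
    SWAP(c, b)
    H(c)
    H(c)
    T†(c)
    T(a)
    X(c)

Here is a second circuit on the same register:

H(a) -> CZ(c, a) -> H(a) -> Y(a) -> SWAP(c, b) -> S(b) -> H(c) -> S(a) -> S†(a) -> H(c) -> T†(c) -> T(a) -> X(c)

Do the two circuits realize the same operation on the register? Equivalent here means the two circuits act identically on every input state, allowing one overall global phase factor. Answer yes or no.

No: there is an input state on which the two circuits produce genuinely different outputs (not merely differing by a phase).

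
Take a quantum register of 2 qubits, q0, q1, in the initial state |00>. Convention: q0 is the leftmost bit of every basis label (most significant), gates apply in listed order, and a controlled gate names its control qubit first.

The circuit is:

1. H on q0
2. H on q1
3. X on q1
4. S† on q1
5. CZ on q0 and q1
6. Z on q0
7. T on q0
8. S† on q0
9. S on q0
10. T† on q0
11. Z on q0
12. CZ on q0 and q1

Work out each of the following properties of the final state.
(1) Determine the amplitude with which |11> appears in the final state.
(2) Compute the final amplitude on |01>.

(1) |11> carries amplitude -I/2 in the final state. Key observation: steps 5-12 multiply out to the identity, so the circuit reduces to the remaining gates.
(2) The final state's coefficient on |01> equals -I/2.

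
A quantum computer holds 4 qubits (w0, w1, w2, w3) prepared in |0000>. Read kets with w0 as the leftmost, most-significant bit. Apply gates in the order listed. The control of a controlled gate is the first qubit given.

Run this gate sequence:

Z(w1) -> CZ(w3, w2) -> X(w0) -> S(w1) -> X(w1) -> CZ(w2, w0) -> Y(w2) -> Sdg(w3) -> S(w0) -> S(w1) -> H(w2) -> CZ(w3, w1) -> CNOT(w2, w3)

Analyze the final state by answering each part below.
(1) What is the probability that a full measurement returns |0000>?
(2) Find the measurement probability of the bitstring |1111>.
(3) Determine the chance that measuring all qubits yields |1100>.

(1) Outcome |0000> occurs with probability 0.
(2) Outcome |1111> occurs with probability 1/2.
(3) Outcome |1100> occurs with probability 1/2.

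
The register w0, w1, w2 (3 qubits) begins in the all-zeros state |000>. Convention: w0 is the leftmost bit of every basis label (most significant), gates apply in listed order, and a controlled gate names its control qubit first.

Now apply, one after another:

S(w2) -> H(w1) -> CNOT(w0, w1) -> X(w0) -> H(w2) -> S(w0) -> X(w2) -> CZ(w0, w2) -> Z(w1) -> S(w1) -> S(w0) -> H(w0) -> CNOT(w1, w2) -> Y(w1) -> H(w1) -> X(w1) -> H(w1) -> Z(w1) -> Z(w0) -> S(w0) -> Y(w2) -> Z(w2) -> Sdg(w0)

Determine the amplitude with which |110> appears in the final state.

|110> carries amplitude sqrt(2)/4 in the final state. Key observation: steps 15-18 multiply out to the identity, so the circuit reduces to the remaining gates.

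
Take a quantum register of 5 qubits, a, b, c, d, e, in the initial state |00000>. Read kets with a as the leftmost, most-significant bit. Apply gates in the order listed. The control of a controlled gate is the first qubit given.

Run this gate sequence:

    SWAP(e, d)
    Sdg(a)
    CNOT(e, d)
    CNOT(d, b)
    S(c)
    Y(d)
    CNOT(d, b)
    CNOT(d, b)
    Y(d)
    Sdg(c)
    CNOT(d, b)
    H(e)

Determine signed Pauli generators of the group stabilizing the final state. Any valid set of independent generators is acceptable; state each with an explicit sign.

The stabilizer group can be generated by +IIIIX, +ZIIII, +IZIII, +IIZII, +IIIZI, among other valid generating sets. Key observation: the block from step 4 through step 11 cancels to the identity and can be dropped.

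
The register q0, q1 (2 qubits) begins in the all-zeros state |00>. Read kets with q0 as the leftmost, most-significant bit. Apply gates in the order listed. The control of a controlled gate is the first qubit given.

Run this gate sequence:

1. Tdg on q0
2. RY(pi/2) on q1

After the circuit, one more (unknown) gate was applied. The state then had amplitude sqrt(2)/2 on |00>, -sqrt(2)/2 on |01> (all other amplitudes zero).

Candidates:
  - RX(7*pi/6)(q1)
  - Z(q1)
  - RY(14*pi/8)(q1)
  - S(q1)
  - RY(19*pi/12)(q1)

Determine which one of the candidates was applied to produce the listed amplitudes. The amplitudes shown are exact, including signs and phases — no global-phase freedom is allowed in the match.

The applied gate was Z(q1).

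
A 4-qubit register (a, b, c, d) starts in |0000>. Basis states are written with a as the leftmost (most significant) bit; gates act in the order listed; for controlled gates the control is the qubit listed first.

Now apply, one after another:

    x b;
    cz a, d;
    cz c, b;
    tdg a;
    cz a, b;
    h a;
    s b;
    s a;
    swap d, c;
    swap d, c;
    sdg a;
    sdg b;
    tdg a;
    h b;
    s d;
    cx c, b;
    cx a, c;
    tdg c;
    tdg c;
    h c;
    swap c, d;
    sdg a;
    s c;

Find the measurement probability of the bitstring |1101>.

Outcome |1101> occurs with probability 1/8. Key observation: gates 7-12 undo each other exactly, leaving only the rest of the circuit to track.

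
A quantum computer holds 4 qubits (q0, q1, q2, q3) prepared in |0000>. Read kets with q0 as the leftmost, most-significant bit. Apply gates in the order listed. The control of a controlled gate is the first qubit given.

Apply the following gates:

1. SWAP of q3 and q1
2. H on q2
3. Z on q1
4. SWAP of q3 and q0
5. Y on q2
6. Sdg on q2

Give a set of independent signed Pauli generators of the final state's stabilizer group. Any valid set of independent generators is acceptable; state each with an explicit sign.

One valid set of independent stabilizer generators is +IIYI, +ZIII, +IZII, +IIIZ (any independent generating set of the same group is equally correct).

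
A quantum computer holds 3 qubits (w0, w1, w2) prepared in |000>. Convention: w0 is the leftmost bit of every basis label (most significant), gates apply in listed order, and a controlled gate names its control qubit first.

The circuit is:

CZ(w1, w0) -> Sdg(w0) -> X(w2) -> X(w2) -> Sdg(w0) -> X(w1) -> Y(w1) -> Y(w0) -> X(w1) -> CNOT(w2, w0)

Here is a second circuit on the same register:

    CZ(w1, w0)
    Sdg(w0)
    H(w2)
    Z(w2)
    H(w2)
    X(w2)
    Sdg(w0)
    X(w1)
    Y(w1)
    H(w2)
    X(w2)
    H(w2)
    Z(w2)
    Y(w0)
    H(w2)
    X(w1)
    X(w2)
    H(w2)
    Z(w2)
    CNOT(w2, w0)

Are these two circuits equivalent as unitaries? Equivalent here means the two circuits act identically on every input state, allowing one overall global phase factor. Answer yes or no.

Yes — the two circuits implement the same unitary up to a global phase.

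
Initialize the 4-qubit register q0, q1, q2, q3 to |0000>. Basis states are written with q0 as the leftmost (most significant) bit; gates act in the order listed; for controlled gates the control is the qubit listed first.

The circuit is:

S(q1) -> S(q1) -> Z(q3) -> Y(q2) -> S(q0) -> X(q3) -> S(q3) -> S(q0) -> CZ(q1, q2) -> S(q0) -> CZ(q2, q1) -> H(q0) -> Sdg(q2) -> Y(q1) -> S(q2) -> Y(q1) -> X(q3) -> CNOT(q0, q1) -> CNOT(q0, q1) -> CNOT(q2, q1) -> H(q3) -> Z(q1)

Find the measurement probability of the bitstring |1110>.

A full measurement returns |1110> with probability 1/4.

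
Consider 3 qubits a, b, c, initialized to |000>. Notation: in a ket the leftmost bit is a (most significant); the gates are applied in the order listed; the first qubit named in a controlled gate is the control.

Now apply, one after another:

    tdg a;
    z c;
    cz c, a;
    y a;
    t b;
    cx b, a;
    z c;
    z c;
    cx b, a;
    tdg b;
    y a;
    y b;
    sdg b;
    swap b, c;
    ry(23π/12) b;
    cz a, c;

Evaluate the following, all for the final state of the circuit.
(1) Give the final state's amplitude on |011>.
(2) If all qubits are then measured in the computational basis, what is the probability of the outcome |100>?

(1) |011> carries amplitude -sqrt(6 - 3*sqrt(2))/4 + sqrt(sqrt(2) + 2)/4 in the final state. Key observation: the block from step 4 through step 11 cancels to the identity and can be dropped.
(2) Outcome |100> occurs with probability 0.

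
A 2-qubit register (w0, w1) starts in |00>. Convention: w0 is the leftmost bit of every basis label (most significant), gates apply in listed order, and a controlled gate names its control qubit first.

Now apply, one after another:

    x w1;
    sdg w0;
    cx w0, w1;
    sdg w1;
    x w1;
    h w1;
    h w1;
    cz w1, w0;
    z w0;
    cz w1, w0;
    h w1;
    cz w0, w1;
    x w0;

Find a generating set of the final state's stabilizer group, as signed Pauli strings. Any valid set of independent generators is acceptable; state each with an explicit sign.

The stabilizer group can be generated by +IX, -ZI, among other valid generating sets. Key observation: steps 6-7 multiply out to the identity, so the circuit reduces to the remaining gates.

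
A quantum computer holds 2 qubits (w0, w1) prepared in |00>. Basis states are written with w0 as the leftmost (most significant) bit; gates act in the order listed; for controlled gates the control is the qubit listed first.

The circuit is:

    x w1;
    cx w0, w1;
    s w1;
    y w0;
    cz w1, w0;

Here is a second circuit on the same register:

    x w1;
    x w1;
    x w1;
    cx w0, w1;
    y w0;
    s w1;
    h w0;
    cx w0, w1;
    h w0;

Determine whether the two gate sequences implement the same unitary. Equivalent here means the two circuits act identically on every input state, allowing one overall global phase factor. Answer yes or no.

No: there is an input state on which the two circuits produce genuinely different outputs (not merely differing by a phase).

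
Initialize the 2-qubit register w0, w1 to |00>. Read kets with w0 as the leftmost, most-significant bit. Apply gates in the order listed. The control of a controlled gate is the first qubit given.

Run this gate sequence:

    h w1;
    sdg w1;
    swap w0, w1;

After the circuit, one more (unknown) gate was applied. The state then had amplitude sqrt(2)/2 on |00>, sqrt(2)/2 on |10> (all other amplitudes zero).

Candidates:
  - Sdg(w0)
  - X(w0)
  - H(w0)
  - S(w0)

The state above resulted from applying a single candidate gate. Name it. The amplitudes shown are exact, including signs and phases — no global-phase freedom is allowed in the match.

It was S(w0) that produced the state shown.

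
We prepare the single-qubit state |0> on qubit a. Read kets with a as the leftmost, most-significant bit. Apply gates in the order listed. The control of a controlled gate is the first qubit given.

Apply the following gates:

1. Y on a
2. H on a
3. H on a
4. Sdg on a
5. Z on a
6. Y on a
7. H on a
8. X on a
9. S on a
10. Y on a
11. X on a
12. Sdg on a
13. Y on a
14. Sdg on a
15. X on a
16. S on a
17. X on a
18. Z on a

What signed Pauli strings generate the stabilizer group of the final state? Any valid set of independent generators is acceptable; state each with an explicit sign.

The stabilizer group can be generated by +X, among other valid generating sets.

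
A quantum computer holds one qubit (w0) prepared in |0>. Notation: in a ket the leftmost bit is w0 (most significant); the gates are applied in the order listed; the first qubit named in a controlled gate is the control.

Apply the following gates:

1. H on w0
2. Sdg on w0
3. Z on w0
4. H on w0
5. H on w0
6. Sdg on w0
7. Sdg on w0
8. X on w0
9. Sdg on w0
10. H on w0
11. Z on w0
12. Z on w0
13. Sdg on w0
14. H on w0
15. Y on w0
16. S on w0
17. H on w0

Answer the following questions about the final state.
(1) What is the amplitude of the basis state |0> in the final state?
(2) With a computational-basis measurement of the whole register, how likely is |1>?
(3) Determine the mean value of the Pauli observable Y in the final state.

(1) |0> carries amplitude -1/2 + I/2 in the final state.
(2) The probability of measuring |1> is 1/2.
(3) In the final state, Y has expectation 1.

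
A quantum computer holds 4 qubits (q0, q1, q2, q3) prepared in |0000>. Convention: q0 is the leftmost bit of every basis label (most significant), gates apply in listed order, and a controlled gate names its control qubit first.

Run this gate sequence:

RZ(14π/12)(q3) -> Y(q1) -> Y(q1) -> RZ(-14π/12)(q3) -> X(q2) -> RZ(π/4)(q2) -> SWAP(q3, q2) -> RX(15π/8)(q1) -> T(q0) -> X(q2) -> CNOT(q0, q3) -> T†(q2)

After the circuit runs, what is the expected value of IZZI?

In the final state, IZZI has expectation -sqrt(sqrt(2) + 2)/2. Key observation: steps 1-4 multiply out to the identity, so the circuit reduces to the remaining gates.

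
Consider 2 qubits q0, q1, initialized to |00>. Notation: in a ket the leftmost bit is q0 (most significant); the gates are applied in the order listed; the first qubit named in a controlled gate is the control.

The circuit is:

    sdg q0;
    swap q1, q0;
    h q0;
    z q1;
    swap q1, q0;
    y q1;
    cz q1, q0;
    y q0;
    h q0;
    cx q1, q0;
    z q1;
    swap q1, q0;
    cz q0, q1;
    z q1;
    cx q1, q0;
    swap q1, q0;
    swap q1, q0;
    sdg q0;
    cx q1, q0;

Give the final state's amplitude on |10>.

The amplitude on |10> is I/2.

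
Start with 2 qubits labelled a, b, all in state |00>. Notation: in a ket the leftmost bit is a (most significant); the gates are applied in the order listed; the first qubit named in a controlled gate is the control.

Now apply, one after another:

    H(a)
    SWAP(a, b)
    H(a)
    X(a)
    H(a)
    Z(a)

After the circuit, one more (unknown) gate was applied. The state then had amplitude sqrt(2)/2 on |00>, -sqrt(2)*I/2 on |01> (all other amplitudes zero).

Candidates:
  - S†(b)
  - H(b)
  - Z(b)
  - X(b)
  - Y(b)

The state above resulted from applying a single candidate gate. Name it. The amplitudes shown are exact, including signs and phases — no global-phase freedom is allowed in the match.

The applied gate was S†(b). Key observation: gates 3-6 undo each other exactly, leaving only the rest of the circuit to track.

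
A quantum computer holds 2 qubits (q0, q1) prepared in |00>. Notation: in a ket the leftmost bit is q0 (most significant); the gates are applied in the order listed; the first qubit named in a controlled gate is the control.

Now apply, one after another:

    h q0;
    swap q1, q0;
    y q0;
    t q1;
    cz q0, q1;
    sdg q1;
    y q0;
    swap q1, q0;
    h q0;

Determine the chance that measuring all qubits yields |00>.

The probability of measuring |00> is 1/2 - sqrt(2)/4.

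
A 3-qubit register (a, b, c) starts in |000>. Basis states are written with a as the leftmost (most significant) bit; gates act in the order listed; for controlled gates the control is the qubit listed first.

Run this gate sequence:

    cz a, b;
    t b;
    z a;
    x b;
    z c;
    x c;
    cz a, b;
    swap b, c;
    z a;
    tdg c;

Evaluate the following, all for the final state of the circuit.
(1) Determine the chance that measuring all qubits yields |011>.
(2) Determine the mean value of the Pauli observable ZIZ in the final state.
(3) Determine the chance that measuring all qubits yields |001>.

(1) A full measurement returns |011> with probability 1.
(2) In the final state, ZIZ has expectation -1.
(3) The probability of measuring |001> is 0.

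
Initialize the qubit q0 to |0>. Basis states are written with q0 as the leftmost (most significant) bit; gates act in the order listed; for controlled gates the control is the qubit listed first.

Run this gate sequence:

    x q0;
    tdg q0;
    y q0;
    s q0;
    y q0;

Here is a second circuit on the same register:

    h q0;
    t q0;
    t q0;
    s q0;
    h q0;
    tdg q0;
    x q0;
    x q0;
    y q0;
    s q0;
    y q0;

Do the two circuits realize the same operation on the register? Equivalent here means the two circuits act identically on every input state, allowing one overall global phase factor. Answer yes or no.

Yes, they are equivalent — the unitaries differ by at most a global phase.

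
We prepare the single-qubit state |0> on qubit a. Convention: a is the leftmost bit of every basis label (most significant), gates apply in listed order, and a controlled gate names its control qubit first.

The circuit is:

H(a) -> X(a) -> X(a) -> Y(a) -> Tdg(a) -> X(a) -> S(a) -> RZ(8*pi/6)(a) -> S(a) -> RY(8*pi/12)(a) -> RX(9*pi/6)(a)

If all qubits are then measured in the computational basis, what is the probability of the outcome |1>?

Outcome |1> occurs with probability -sqrt(6)/8 - sqrt(2)/8 + 1/2.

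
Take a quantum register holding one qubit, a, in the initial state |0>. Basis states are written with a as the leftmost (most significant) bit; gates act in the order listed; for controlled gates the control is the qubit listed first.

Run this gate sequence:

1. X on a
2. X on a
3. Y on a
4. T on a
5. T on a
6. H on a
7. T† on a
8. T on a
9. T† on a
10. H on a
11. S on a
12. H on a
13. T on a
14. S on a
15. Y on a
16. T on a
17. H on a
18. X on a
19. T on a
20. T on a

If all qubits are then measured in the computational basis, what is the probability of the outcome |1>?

A full measurement returns |1> with probability 1/2. Key observation: gates 1-2 undo each other exactly, leaving only the rest of the circuit to track.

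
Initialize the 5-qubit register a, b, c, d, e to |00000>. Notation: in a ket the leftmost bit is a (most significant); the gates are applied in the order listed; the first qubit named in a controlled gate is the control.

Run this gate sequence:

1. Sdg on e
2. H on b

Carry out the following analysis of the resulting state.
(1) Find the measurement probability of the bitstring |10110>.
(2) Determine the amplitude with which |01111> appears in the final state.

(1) Outcome |10110> occurs with probability 0.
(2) |01111> carries amplitude 0 in the final state.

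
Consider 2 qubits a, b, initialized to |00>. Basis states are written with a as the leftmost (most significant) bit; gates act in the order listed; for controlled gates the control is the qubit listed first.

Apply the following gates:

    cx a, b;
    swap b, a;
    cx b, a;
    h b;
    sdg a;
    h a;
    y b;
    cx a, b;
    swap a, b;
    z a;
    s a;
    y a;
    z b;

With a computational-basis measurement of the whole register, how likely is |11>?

A full measurement returns |11> with probability 1/4.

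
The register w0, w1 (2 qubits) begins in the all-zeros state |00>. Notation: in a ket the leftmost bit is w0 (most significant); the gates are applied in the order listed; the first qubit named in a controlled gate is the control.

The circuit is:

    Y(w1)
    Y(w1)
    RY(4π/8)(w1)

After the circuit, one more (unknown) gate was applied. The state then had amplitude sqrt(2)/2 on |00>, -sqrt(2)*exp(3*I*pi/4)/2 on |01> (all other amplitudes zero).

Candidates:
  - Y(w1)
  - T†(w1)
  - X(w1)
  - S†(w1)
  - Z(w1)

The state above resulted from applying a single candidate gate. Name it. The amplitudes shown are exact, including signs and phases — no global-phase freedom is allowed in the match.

The unique candidate consistent with the amplitudes is T†(w1).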